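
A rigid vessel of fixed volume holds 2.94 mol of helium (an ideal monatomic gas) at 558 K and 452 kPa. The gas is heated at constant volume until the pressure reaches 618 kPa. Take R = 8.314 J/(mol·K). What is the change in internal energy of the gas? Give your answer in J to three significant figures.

Constant volume ⇒ W = 0, so Q = ΔU = nCᵥΔT with Cᵥ = 3R/2 = 12.47 J/(mol·K).
At constant V, T₂/T₁ = P₂/P₁ ⇒ ΔT = T₁(P₂/P₁ − 1) = 558·(618/452 − 1) = 204.9 K.
ΔU = (2.94)(12.47)(204.9) = 7514 J.

ΔU ≈ 7510 J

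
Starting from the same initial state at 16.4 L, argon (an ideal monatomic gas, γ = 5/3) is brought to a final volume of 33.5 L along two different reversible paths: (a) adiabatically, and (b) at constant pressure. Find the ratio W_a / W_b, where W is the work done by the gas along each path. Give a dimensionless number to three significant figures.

W_a / W_b ≈ 0.545

Path (a) adiabatic: W = P₁V₁(1 − (V₁/V₂)^(γ−1))/(γ−1) → W_a/(P₁V₁) = 0.5683.
Path (b) isobaric: W = P₁(V₂ − V₁) → W_b/(P₁V₁) = 1.043.
W_a / W_b = 0.5683 / 1.043 = 0.545.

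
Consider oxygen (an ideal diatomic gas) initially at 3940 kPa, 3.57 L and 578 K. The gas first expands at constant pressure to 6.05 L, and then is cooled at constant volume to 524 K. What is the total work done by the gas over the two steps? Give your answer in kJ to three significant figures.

Step 1 (isobaric): W = PΔV = (3940 kPa)(6.05 − 3.57 L) = 9771 J.
Step 2 (isochoric): W = 0 (constant volume).
W_total = 9771 + 0 = 9771 J.

W_total ≈ 9.77 kJ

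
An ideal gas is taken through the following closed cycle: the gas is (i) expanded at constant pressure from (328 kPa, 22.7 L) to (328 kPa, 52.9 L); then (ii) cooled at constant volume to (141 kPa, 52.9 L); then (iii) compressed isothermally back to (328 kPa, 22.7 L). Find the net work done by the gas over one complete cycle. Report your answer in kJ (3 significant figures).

Leg (i): W = PΔV = (328)(52.9 − 22.7) = 9906 J.
Leg (ii): W = 0.
Leg (iii): W = PᵢVᵢ ln(V_f/Vᵢ) = (7459) ln(22.7/52.9) = -6311 J.
W_net = 9906 − 6311 = 3595 J.

W_net ≈ 3.60 kJ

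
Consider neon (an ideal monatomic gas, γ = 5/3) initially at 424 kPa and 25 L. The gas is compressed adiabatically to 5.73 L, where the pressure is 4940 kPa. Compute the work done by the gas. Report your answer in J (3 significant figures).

W ≈ -26600 J

Adiabatic: W = (P₁V₁ − P₂V₂)/(γ − 1) with γ = 5/3.
P₁V₁ = 10600 J, P₂V₂ = 28306 J.
W = (10600 − 28306) / 0.6667 = -26559 J.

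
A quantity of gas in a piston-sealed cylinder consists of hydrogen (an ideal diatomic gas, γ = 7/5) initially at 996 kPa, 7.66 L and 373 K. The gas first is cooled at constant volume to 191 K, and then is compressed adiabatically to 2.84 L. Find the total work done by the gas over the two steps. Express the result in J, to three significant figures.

Step 1 (isochoric): W = 0 (constant volume).
After step 1: P = 510 kPa (V unchanged).
Step 2 (adiabatic): W = (P₁V₁ − P₂V₂)/(γ−1) = (3907 − 5810)/0.4 = -4758 J.
W_total = 0 − 4758 = -4758 J.

W_total ≈ -4760 J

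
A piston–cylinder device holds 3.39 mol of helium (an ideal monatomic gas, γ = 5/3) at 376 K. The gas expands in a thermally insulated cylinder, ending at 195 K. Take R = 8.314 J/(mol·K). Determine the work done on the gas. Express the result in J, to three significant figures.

W ≈ -7650 J

Adiabatic ⇒ Q = 0, so W_by = −ΔU = nCᵥ(T₁ − T₂).
Cᵥ = 3R/2 = 12.47 J/(mol·K).
W = (3.39)(12.47)(376 − 195) = 7652 J.
Work on gas = −W_by = -7652 J.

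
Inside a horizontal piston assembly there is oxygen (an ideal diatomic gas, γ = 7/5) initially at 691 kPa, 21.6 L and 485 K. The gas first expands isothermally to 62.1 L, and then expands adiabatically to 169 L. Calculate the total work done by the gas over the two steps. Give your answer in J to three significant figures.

Step 1 (isothermal): W = P₁V₁ ln(V₂/V₁) = (14926) ln(62.1/21.6) = 15762 J.
After step 1: P = 240.3 kPa, V = 62.1 L, T = 485 K.
Step 2 (adiabatic): W = (P₁V₁ − P₂V₂)/(γ−1) = (14926 − 10000)/0.4 = 12313 J.
W_total = 15762 + 12313 = 28075 J.

W_total ≈ 28100 J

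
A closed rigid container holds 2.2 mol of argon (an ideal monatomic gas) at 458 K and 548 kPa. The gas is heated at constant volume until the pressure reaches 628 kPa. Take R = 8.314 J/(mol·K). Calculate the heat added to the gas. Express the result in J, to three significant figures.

Constant volume ⇒ W = 0, so Q = ΔU = nCᵥΔT with Cᵥ = 3R/2 = 12.47 J/(mol·K).
At constant V, T₂/T₁ = P₂/P₁ ⇒ ΔT = T₁(P₂/P₁ − 1) = 458·(628/548 − 1) = 66.86 K.
ΔU = (2.2)(12.47)(66.86) = 1834 J.

Q ≈ 1830 J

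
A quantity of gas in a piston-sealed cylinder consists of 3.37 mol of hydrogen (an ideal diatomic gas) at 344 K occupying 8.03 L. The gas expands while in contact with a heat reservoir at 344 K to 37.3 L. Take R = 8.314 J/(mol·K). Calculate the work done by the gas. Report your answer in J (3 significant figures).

Isothermal: W = nRT ln(V₂/V₁).
W = (3.37)(8.314)(344) × ln(37.3/8.03)
  = 9638 × 1.536
W_by_gas = 14803 J.

W ≈ 14800 J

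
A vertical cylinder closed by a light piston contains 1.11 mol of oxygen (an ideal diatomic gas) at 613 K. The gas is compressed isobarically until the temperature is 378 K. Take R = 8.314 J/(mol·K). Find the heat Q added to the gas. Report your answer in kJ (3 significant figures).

Isobaric: W = nRΔT = (1.11)(8.314)(-235) = -2169 J.
ΔU = nCᵥΔT with Cᵥ = 5R/2: ΔU = (1.11)(20.79)(-235) = -5422 J.
Q = ΔU + W = -5422 − 2169 = -7590 J.

Q ≈ -7.59 kJ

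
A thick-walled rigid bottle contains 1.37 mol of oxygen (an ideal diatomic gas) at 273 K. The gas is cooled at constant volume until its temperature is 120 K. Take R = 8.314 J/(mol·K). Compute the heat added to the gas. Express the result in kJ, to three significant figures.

Constant volume ⇒ W = 0, so Q = ΔU = nCᵥΔT with Cᵥ = 5R/2 = 20.79 J/(mol·K).
ΔU = (1.37)(20.79)(120 − 273) = -4357 J.

Q ≈ -4.36 kJ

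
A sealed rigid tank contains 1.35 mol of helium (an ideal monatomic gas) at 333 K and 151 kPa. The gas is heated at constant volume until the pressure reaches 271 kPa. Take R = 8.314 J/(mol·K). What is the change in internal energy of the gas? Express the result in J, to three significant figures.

ΔU ≈ 4460 J

Constant volume ⇒ W = 0, so Q = ΔU = nCᵥΔT with Cᵥ = 3R/2 = 12.47 J/(mol·K).
At constant V, T₂/T₁ = P₂/P₁ ⇒ ΔT = T₁(P₂/P₁ − 1) = 333·(271/151 − 1) = 264.6 K.
ΔU = (1.35)(12.47)(264.6) = 4455 J.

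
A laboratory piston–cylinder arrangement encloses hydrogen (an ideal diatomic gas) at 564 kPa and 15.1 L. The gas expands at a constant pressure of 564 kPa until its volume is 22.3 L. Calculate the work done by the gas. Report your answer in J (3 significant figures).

Isobaric: W = P ΔV.
W = (564 kPa)(22.3 − 15.1 L) = (564)(7.2) = 4061 J.

W ≈ 4060 J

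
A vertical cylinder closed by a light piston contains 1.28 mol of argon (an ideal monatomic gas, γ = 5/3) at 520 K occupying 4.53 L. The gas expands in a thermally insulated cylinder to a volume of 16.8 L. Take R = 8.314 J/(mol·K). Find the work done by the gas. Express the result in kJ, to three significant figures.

Adiabatic: TV^(γ−1) = const with γ = 5/3.
T₂ = T₁ (V₁/V₂)^(γ−1) = 520 × (4.53/16.8)^0.667 = 520 × 0.4174 = 217 K.
W_by = nCᵥ(T₁ − T₂) = (1.28)(12.47)(520 − 217) = 4836 J.

W ≈ 4.84 kJ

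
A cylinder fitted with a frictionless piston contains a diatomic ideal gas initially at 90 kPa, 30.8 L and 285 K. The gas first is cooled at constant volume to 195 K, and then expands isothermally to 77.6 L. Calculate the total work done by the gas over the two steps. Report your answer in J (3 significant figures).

Step 1 (isochoric): W = 0 (constant volume).
After step 1: P = 61.58 kPa (V unchanged).
Step 2 (isothermal): W = P₁V₁ ln(V₂/V₁) = (1897) ln(77.6/30.8) = 1753 J.
W_total = 0 + 1753 = 1753 J.

W_total ≈ 1750 J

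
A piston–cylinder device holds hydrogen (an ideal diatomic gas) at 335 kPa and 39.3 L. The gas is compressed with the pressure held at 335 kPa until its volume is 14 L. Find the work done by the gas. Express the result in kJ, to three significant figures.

W ≈ -8.48 kJ

Isobaric: W = P ΔV.
W = (335 kPa)(14 − 39.3 L) = (335)(-25.3) = -8475 J.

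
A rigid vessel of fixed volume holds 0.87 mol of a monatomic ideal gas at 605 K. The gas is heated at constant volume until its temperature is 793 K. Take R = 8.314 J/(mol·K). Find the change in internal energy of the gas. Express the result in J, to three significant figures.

Constant volume ⇒ W = 0, so Q = ΔU = nCᵥΔT with Cᵥ = 3R/2 = 12.47 J/(mol·K).
ΔU = (0.87)(12.47)(793 − 605) = 2040 J.

ΔU ≈ 2040 J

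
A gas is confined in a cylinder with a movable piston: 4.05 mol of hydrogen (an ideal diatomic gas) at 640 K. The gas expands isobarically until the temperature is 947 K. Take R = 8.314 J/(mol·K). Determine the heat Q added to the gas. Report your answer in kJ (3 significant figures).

Isobaric: W = nRΔT = (4.05)(8.314)(307) = 10337 J.
ΔU = nCᵥΔT with Cᵥ = 5R/2: ΔU = (4.05)(20.79)(307) = 25843 J.
Q = ΔU + W = 25843 + 10337 = 36180 J.

Q ≈ 36.2 kJ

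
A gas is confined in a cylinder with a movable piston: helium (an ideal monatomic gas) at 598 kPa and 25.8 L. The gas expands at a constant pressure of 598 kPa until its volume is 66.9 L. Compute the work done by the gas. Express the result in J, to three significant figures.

W ≈ 24600 J

Isobaric: W = P ΔV.
W = (598 kPa)(66.9 − 25.8 L) = (598)(41.1) = 24578 J.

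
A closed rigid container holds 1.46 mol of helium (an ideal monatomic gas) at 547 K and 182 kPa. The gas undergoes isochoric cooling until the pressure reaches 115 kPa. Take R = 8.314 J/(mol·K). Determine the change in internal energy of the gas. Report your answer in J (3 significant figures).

Constant volume ⇒ W = 0, so Q = ΔU = nCᵥΔT with Cᵥ = 3R/2 = 12.47 J/(mol·K).
At constant V, T₂/T₁ = P₂/P₁ ⇒ ΔT = T₁(P₂/P₁ − 1) = 547·(115/182 − 1) = -201.4 K.
ΔU = (1.46)(12.47)(-201.4) = -3666 J.

ΔU ≈ -3670 J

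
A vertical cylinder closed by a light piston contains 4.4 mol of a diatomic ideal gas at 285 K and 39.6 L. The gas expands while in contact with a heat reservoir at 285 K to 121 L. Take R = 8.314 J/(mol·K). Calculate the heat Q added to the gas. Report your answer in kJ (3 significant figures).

Isothermal ⇒ ΔU = 0, so Q = W = nRT ln(V₂/V₁).
Q = (4.4)(8.314)(285) ln(121/39.6) = 10426 × 1.117 = 11645 J.

Q ≈ 11.6 kJ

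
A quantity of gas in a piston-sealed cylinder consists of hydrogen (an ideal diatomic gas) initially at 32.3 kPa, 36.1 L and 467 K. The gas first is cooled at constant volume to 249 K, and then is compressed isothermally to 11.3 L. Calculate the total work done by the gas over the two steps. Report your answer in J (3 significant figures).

W_total ≈ -722 J

Step 1 (isochoric): W = 0 (constant volume).
After step 1: P = 17.22 kPa (V unchanged).
Step 2 (isothermal): W = P₁V₁ ln(V₂/V₁) = (621.7) ln(11.3/36.1) = -722.1 J.
W_total = 0 − 722.1 = -722.1 J.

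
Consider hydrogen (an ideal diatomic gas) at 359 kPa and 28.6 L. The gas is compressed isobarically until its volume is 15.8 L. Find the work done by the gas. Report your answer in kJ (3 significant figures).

Isobaric: W = P ΔV.
W = (359 kPa)(15.8 − 28.6 L) = (359)(-12.8) = -4595 J.

W ≈ -4.60 kJ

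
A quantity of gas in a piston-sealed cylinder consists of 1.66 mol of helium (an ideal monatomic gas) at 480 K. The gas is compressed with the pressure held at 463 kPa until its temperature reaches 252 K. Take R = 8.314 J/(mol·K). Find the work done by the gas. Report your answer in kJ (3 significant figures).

W ≈ -3.15 kJ

Isobaric: W = P ΔV = nR ΔT.
W = (1.66)(8.314)(252 − 480) = -3147 J.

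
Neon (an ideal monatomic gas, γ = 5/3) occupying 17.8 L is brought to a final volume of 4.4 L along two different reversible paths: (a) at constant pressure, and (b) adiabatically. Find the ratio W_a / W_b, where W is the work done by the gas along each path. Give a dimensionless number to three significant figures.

Path (a) isobaric: W = P₁(V₂ − V₁) → W_a/(P₁V₁) = -0.7528.
Path (b) adiabatic: W = P₁V₁(1 − (V₁/V₂)^(γ−1))/(γ−1) → W_b/(P₁V₁) = -2.308.
W_a / W_b = -0.7528 / -2.308 = 0.3261.

W_a / W_b ≈ 0.326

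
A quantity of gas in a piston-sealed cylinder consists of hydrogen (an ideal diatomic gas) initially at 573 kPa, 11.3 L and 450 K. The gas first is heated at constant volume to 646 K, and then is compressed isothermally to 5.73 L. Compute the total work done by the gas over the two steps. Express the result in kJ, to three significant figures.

W_total ≈ -6.31 kJ

Step 1 (isochoric): W = 0 (constant volume).
After step 1: P = 822.6 kPa (V unchanged).
Step 2 (isothermal): W = P₁V₁ ln(V₂/V₁) = (9295) ln(5.73/11.3) = -6312 J.
W_total = 0 − 6312 = -6312 J.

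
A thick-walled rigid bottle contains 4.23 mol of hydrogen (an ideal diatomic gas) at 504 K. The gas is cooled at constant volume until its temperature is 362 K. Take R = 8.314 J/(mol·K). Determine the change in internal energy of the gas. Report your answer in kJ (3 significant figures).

Constant volume ⇒ W = 0, so Q = ΔU = nCᵥΔT with Cᵥ = 5R/2 = 20.79 J/(mol·K).
ΔU = (4.23)(20.79)(362 − 504) = -12485 J.

ΔU ≈ -12.5 kJ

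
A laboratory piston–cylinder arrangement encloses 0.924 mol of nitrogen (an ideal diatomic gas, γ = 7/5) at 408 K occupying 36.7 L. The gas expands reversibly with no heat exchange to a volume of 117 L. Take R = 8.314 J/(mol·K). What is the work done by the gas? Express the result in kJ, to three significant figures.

W ≈ 2.91 kJ

Adiabatic: TV^(γ−1) = const with γ = 7/5.
T₂ = T₁ (V₁/V₂)^(γ−1) = 408 × (36.7/117)^0.4 = 408 × 0.6289 = 256.6 K.
W_by = nCᵥ(T₁ − T₂) = (0.924)(20.79)(408 − 256.6) = 2908 J.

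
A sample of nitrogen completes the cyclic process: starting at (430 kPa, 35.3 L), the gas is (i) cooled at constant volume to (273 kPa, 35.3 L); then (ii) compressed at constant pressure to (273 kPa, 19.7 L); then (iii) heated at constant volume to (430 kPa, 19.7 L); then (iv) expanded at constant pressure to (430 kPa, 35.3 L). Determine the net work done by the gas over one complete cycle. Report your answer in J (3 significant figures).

W_net ≈ 2450 J

Constant-volume legs do no work.
W(ii) = (273)(19.7 − 35.3) = -4259 J; W(iv) = (430)(35.3 − 19.7) = 6708 J.
W_net = -4259 + 6708 = 2449 J (the clockwise enclosed area).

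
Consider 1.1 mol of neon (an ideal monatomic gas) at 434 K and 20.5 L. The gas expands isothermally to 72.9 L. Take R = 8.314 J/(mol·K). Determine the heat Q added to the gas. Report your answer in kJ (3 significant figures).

Isothermal ⇒ ΔU = 0, so Q = W = nRT ln(V₂/V₁).
Q = (1.1)(8.314)(434) ln(72.9/20.5) = 3969 × 1.269 = 5035 J.

Q ≈ 5.04 kJ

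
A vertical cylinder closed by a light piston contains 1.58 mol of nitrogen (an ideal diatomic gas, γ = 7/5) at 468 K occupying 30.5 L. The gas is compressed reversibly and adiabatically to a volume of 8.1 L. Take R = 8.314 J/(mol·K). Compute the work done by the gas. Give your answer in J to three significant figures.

Adiabatic: TV^(γ−1) = const with γ = 7/5.
T₂ = T₁ (V₁/V₂)^(γ−1) = 468 × (30.5/8.1)^0.4 = 468 × 1.7 = 795.4 K.
W_by = nCᵥ(T₁ − T₂) = (1.58)(20.79)(468 − 795.4) = -10751 J.

W ≈ -10800 J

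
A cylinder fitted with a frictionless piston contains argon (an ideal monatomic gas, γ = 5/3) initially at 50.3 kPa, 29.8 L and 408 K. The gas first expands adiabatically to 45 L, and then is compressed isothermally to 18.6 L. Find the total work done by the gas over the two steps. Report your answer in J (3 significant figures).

Step 1 (adiabatic): W = (P₁V₁ − P₂V₂)/(γ−1) = (1499 − 1139)/0.667 = 540.2 J.
After step 1: P = 25.31 kPa, V = 45 L, T = 310 K.
Step 2 (isothermal): W = P₁V₁ ln(V₂/V₁) = (1139) ln(18.6/45) = -1006 J.
W_total = 540.2 − 1006 = -466 J.

W_total ≈ -466 J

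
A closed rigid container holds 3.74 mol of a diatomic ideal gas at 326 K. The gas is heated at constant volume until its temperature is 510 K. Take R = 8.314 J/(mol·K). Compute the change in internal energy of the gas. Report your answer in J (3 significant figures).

Constant volume ⇒ W = 0, so Q = ΔU = nCᵥΔT with Cᵥ = 5R/2 = 20.79 J/(mol·K).
ΔU = (3.74)(20.79)(510 − 326) = 14303 J.

ΔU ≈ 14300 J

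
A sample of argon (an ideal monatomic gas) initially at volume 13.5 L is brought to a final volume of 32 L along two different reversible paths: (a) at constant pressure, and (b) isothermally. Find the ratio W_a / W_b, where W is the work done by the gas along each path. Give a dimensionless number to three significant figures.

Path (a) isobaric: W = P₁(V₂ − V₁) → W_a/(P₁V₁) = 1.37.
Path (b) isothermal: W = P₁V₁ ln(V₂/V₁) → W_b/(P₁V₁) = 0.863.
W_a / W_b = 1.37 / 0.863 = 1.588.

W_a / W_b ≈ 1.59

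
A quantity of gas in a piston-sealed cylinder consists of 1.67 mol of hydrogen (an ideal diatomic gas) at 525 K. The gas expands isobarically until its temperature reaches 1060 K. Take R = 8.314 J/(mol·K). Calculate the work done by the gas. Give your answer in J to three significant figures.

Isobaric: W = P ΔV = nR ΔT.
W = (1.67)(8.314)(1060 − 525) = 7428 J.

W ≈ 7430 J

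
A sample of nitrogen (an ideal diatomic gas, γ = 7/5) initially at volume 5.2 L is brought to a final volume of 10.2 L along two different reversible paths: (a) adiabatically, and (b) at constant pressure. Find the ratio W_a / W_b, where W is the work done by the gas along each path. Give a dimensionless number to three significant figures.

W_a / W_b ≈ 0.614

Path (a) adiabatic: W = P₁V₁(1 − (V₁/V₂)^(γ−1))/(γ−1) → W_a/(P₁V₁) = 0.5906.
Path (b) isobaric: W = P₁(V₂ − V₁) → W_b/(P₁V₁) = 0.9615.
W_a / W_b = 0.5906 / 0.9615 = 0.6142.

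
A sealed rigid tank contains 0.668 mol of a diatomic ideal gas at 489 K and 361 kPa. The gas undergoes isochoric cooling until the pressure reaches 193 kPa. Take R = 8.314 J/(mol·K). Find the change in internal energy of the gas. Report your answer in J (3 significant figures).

ΔU ≈ -3160 J

Constant volume ⇒ W = 0, so Q = ΔU = nCᵥΔT with Cᵥ = 5R/2 = 20.79 J/(mol·K).
At constant V, T₂/T₁ = P₂/P₁ ⇒ ΔT = T₁(P₂/P₁ − 1) = 489·(193/361 − 1) = -227.6 K.
ΔU = (0.668)(20.79)(-227.6) = -3160 J.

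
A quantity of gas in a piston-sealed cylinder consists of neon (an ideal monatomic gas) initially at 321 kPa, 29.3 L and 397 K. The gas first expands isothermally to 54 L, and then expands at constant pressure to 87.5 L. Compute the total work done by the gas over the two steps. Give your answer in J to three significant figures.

W_total ≈ 11600 J

Step 1 (isothermal): W = P₁V₁ ln(V₂/V₁) = (9405) ln(54/29.3) = 5750 J.
After step 1: P = 174.2 kPa, V = 54 L, T = 397 K.
Step 2 (isobaric): W = PΔV = (174.2 kPa)(87.5 − 54 L) = 5835 J.
W_total = 5750 + 5835 = 11585 J.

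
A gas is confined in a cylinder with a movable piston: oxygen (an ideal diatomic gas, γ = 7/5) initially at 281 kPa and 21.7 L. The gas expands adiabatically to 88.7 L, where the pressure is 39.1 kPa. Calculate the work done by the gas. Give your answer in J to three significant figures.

Adiabatic: W = (P₁V₁ − P₂V₂)/(γ − 1) with γ = 7/5.
P₁V₁ = 6098 J, P₂V₂ = 3468 J.
W = (6098 − 3468) / 0.4 = 6574 J.

W ≈ 6570 J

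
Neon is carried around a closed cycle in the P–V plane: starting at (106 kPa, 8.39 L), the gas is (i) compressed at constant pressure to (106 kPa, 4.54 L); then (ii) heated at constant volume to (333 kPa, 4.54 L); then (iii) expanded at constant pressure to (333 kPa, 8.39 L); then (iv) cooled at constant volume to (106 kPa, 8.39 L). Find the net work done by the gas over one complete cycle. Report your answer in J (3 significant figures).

Constant-volume legs do no work.
W(i) = (106)(4.54 − 8.39) = -408.1 J; W(iii) = (333)(8.39 − 4.54) = 1282 J.
W_net = -408.1 + 1282 = 874 J (the clockwise enclosed area).

W_net ≈ 874 J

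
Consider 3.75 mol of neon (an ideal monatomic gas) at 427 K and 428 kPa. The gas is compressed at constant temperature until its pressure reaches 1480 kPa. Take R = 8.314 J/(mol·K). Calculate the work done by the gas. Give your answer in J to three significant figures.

Isothermal process: W = nRT ln(V₂/V₁) = nRT ln(P₁/P₂).
W = (3.75)(8.314)(427) × ln(428/1480)
  = 13313 × ln(0.2892) = 13313 × -1.241
W_by_gas = -16517 J.

W ≈ -16500 J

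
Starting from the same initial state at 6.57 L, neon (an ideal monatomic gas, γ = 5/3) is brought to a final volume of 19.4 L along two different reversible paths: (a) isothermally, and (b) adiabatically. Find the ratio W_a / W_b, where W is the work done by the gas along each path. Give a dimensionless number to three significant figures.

Path (a) isothermal: W = P₁V₁ ln(V₂/V₁) → W_a/(P₁V₁) = 1.083.
Path (b) adiabatic: W = P₁V₁(1 − (V₁/V₂)^(γ−1))/(γ−1) → W_b/(P₁V₁) = 0.7712.
W_a / W_b = 1.083 / 0.7712 = 1.404.

W_a / W_b ≈ 1.40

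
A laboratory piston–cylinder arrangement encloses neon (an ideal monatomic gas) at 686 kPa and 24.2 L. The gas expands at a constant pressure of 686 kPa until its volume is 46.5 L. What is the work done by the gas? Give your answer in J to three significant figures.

Isobaric: W = P ΔV.
W = (686 kPa)(46.5 − 24.2 L) = (686)(22.3) = 15298 J.

W ≈ 15300 J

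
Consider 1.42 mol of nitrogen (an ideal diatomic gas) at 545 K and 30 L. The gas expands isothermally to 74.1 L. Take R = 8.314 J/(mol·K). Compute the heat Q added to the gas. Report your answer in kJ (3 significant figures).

Isothermal ⇒ ΔU = 0, so Q = W = nRT ln(V₂/V₁).
Q = (1.42)(8.314)(545) ln(74.1/30) = 6434 × 0.9042 = 5818 J.

Q ≈ 5.82 kJ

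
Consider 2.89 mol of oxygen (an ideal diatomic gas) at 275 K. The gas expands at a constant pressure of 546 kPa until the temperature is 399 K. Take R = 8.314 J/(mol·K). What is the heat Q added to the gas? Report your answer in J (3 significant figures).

Isobaric: W = nRΔT = (2.89)(8.314)(124) = 2979 J.
ΔU = nCᵥΔT with Cᵥ = 5R/2: ΔU = (2.89)(20.79)(124) = 7449 J.
Q = ΔU + W = 7449 + 2979 = 10428 J.

Q ≈ 10400 J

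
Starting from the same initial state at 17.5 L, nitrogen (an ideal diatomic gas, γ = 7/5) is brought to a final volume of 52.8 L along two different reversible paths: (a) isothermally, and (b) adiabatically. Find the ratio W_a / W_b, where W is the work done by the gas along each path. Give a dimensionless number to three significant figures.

W_a / W_b ≈ 1.24

Path (a) isothermal: W = P₁V₁ ln(V₂/V₁) → W_a/(P₁V₁) = 1.104.
Path (b) adiabatic: W = P₁V₁(1 − (V₁/V₂)^(γ−1))/(γ−1) → W_b/(P₁V₁) = 0.8927.
W_a / W_b = 1.104 / 0.8927 = 1.237.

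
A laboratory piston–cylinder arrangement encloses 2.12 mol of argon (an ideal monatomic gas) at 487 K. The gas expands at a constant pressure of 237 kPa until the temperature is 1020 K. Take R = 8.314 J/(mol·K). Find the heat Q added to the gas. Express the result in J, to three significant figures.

Q ≈ 23500 J

Isobaric: W = nRΔT = (2.12)(8.314)(533) = 9394 J.
ΔU = nCᵥΔT with Cᵥ = 3R/2: ΔU = (2.12)(12.47)(533) = 14092 J.
Q = ΔU + W = 14092 + 9394 = 23486 J.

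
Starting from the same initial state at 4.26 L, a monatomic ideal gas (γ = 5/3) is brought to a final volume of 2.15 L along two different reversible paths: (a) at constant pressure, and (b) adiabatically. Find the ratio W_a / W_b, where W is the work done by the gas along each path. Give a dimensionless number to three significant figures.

W_a / W_b ≈ 0.572

Path (a) isobaric: W = P₁(V₂ − V₁) → W_a/(P₁V₁) = -0.4953.
Path (b) adiabatic: W = P₁V₁(1 − (V₁/V₂)^(γ−1))/(γ−1) → W_b/(P₁V₁) = -0.8663.
W_a / W_b = -0.4953 / -0.8663 = 0.5717.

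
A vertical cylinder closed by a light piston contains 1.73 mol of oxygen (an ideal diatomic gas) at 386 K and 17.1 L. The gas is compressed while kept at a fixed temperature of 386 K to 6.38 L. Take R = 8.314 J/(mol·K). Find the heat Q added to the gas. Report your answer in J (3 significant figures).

Isothermal ⇒ ΔU = 0, so Q = W = nRT ln(V₂/V₁).
Q = (1.73)(8.314)(386) ln(6.38/17.1) = 5552 × -0.9859 = -5474 J.

Q ≈ -5470 J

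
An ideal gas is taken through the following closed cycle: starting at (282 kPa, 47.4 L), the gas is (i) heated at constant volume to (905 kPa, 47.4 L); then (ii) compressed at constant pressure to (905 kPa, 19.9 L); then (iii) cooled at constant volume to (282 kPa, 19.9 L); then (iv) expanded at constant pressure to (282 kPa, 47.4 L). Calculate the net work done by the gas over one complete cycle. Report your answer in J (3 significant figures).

Constant-volume legs do no work.
W(ii) = (905)(19.9 − 47.4) = -24888 J; W(iv) = (282)(47.4 − 19.9) = 7755 J.
W_net = -24888 + 7755 = -17132 J (the counter-clockwise enclosed area).

W_net ≈ -17100 J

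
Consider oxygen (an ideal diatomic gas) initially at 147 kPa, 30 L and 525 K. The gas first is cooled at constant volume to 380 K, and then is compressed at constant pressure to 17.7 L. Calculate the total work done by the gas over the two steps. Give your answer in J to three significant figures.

W_total ≈ -1310 J

Step 1 (isochoric): W = 0 (constant volume).
After step 1: P = 106.4 kPa (V unchanged).
Step 2 (isobaric): W = PΔV = (106.4 kPa)(17.7 − 30 L) = -1309 J.
W_total = 0 − 1309 = -1309 J.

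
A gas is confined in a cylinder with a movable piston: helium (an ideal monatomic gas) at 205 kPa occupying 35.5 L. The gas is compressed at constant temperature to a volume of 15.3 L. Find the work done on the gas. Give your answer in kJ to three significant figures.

Isothermal: W = nRT ln(V₂/V₁) = P₁V₁ ln(V₂/V₁).
P₁V₁ = (205 kPa)(35.5 L) = 7278 J.
W = 7278 × ln(15.3/35.5) = 7278 × -0.8417
W_by_gas = -6125 J; work on gas = −W_by = 6125 J.

W ≈ 6.13 kJ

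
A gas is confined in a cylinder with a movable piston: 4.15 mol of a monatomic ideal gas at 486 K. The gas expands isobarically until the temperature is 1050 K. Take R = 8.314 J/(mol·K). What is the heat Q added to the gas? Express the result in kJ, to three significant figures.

Q ≈ 48.6 kJ

Isobaric: W = nRΔT = (4.15)(8.314)(564) = 19460 J.
ΔU = nCᵥΔT with Cᵥ = 3R/2: ΔU = (4.15)(12.47)(564) = 29190 J.
Q = ΔU + W = 29190 + 19460 = 48649 J.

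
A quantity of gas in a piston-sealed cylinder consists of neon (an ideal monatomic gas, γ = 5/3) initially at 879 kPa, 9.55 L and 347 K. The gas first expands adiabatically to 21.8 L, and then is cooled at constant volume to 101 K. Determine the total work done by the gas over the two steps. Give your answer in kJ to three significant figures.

W_total ≈ 5.33 kJ

Step 1 (adiabatic): W = (P₁V₁ − P₂V₂)/(γ−1) = (8394 − 4842)/0.667 = 5329 J.
Step 2 (isochoric): W = 0 (constant volume).
W_total = 5329 + 0 = 5329 J.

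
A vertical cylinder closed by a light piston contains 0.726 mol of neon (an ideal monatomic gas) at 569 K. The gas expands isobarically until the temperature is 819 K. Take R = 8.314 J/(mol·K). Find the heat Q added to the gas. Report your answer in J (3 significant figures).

Q ≈ 3770 J

Isobaric: W = nRΔT = (0.726)(8.314)(250) = 1509 J.
ΔU = nCᵥΔT with Cᵥ = 3R/2: ΔU = (0.726)(12.47)(250) = 2263 J.
Q = ΔU + W = 2263 + 1509 = 3772 J.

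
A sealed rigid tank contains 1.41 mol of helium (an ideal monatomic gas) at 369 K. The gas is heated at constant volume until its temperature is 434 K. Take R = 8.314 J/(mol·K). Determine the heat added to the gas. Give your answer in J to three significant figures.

Constant volume ⇒ W = 0, so Q = ΔU = nCᵥΔT with Cᵥ = 3R/2 = 12.47 J/(mol·K).
ΔU = (1.41)(12.47)(434 − 369) = 1143 J.

Q ≈ 1140 J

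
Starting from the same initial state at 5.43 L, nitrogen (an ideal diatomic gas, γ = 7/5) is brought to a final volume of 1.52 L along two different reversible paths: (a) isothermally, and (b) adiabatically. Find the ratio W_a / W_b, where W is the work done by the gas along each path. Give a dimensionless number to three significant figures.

W_a / W_b ≈ 0.767

Path (a) isothermal: W = P₁V₁ ln(V₂/V₁) → W_a/(P₁V₁) = -1.273.
Path (b) adiabatic: W = P₁V₁(1 − (V₁/V₂)^(γ−1))/(γ−1) → W_b/(P₁V₁) = -1.66.
W_a / W_b = -1.273 / -1.66 = 0.7669.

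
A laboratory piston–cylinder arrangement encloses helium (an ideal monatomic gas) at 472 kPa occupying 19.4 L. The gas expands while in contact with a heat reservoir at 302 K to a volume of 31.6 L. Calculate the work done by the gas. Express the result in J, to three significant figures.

Isothermal: W = nRT ln(V₂/V₁) = P₁V₁ ln(V₂/V₁).
P₁V₁ = (472 kPa)(19.4 L) = 9157 J.
W = 9157 × ln(31.6/19.4) = 9157 × 0.4879
W_by_gas = 4467 J.

W ≈ 4470 J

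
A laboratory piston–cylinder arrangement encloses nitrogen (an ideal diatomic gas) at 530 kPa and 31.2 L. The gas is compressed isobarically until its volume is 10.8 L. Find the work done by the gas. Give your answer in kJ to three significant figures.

Isobaric: W = P ΔV.
W = (530 kPa)(10.8 − 31.2 L) = (530)(-20.4) = -10812 J.

W ≈ -10.8 kJ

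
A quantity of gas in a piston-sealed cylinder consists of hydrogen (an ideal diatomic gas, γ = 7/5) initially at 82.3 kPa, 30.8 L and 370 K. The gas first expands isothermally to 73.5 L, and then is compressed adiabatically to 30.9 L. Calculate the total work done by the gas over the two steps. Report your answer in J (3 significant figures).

Step 1 (isothermal): W = P₁V₁ ln(V₂/V₁) = (2535) ln(73.5/30.8) = 2205 J.
After step 1: P = 34.49 kPa, V = 73.5 L, T = 370 K.
Step 2 (adiabatic): W = (P₁V₁ − P₂V₂)/(γ−1) = (2535 − 3585)/0.4 = -2625 J.
W_total = 2205 − 2625 = -420.5 J.

W_total ≈ -421 J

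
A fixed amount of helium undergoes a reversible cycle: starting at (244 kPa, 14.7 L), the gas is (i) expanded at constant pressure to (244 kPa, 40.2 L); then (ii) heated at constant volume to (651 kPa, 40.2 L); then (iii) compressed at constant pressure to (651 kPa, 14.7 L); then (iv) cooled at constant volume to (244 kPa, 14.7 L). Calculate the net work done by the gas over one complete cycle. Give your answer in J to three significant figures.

Constant-volume legs do no work.
W(i) = (244)(40.2 − 14.7) = 6222 J; W(iii) = (651)(14.7 − 40.2) = -16601 J.
W_net = 6222 − 16601 = -10379 J (the counter-clockwise enclosed area).

W_net ≈ -10400 J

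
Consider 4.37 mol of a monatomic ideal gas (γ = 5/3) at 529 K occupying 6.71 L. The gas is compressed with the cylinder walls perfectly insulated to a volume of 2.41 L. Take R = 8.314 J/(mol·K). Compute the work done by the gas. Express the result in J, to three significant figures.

W ≈ -28200 J

Adiabatic: TV^(γ−1) = const with γ = 5/3.
T₂ = T₁ (V₁/V₂)^(γ−1) = 529 × (6.71/2.41)^0.667 = 529 × 1.979 = 1047 K.
W_by = nCᵥ(T₁ − T₂) = (4.37)(12.47)(529 − 1047) = -28227 J.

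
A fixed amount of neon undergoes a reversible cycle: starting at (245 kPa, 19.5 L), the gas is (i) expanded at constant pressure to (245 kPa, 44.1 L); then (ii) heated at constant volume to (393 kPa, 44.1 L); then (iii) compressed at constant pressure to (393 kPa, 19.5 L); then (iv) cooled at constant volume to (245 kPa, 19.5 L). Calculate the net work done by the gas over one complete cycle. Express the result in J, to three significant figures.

Constant-volume legs do no work.
W(i) = (245)(44.1 − 19.5) = 6027 J; W(iii) = (393)(19.5 − 44.1) = -9668 J.
W_net = 6027 − 9668 = -3641 J (the counter-clockwise enclosed area).

W_net ≈ -3640 J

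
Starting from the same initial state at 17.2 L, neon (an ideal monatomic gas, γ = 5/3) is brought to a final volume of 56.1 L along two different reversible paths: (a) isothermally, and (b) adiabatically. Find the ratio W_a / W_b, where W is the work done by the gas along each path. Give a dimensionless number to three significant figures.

Path (a) isothermal: W = P₁V₁ ln(V₂/V₁) → W_a/(P₁V₁) = 1.182.
Path (b) adiabatic: W = P₁V₁(1 − (V₁/V₂)^(γ−1))/(γ−1) → W_b/(P₁V₁) = 0.818.
W_a / W_b = 1.182 / 0.818 = 1.445.

W_a / W_b ≈ 1.45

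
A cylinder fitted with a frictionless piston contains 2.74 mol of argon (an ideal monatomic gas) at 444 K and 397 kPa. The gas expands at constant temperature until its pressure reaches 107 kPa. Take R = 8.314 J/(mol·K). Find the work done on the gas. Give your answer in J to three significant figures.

W ≈ -13300 J

Isothermal process: W = nRT ln(V₂/V₁) = nRT ln(P₁/P₂).
W = (2.74)(8.314)(444) × ln(397/107)
  = 10114 × ln(3.71) = 10114 × 1.311
W_by_gas = 13261 J; work on gas = −W_by = -13261 J.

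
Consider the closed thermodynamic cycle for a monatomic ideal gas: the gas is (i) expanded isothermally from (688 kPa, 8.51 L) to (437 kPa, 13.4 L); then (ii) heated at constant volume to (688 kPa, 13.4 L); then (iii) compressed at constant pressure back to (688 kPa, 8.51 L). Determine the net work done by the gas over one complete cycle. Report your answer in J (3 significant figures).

Leg (i): W = PᵢVᵢ ln(V_f/Vᵢ) = (5855) ln(13.4/8.51) = 2658 J.
Leg (ii): W = 0.
Leg (iii): W = PΔV = (688)(8.51 − 13.4) = -3364 J.
W_net = 2658 − 3364 = -706.1 J.

W_net ≈ -706 J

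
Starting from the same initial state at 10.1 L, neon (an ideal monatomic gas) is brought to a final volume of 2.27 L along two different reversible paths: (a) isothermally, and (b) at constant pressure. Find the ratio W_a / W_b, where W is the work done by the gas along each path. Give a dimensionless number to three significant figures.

W_a / W_b ≈ 1.93

Path (a) isothermal: W = P₁V₁ ln(V₂/V₁) → W_a/(P₁V₁) = -1.493.
Path (b) isobaric: W = P₁(V₂ − V₁) → W_b/(P₁V₁) = -0.7752.
W_a / W_b = -1.493 / -0.7752 = 1.926.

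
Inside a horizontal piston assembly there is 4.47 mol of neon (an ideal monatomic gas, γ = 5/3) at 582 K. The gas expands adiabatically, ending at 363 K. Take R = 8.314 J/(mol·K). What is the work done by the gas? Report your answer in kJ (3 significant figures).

Adiabatic ⇒ Q = 0, so W_by = −ΔU = nCᵥ(T₁ − T₂).
Cᵥ = 3R/2 = 12.47 J/(mol·K).
W = (4.47)(12.47)(582 − 363) = 12208 J.

W ≈ 12.2 kJ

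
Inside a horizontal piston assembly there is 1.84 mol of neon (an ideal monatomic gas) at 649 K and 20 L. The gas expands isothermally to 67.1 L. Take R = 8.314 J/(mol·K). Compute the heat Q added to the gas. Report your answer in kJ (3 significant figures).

Isothermal ⇒ ΔU = 0, so Q = W = nRT ln(V₂/V₁).
Q = (1.84)(8.314)(649) ln(67.1/20) = 9928 × 1.21 = 12018 J.

Q ≈ 12.0 kJ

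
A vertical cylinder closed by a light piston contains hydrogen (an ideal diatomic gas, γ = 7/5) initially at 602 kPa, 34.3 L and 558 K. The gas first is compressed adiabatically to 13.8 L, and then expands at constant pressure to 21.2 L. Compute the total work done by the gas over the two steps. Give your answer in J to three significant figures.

W_total ≈ -6740 J

Step 1 (adiabatic): W = (P₁V₁ − P₂V₂)/(γ−1) = (20649 − 29721)/0.4 = -22680 J.
After step 1: P = 2154 kPa, V = 13.8 L, T = 803.2 K.
Step 2 (isobaric): W = PΔV = (2154 kPa)(21.2 − 13.8 L) = 15937 J.
W_total = -22680 + 15937 = -6743 J.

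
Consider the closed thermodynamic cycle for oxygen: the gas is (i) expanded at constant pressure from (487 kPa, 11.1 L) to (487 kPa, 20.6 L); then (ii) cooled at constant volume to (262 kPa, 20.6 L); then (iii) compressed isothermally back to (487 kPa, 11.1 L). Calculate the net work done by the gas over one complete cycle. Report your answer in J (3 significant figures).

Leg (i): W = PΔV = (487)(20.6 − 11.1) = 4627 J.
Leg (ii): W = 0.
Leg (iii): W = PᵢVᵢ ln(V_f/Vᵢ) = (5397) ln(11.1/20.6) = -3337 J.
W_net = 4627 − 3337 = 1289 J.

W_net ≈ 1290 J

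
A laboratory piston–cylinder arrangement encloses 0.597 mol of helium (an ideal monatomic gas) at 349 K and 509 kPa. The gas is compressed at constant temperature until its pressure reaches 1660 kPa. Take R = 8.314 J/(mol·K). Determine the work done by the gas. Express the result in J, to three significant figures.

Isothermal process: W = nRT ln(V₂/V₁) = nRT ln(P₁/P₂).
W = (0.597)(8.314)(349) × ln(509/1660)
  = 1732 × ln(0.3066) = 1732 × -1.182
W_by_gas = -2048 J.

W ≈ -2050 J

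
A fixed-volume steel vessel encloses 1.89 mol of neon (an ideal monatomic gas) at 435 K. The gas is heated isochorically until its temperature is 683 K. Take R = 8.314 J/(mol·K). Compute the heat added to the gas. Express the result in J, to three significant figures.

Q ≈ 5850 J

Constant volume ⇒ W = 0, so Q = ΔU = nCᵥΔT with Cᵥ = 3R/2 = 12.47 J/(mol·K).
ΔU = (1.89)(12.47)(683 − 435) = 5845 J.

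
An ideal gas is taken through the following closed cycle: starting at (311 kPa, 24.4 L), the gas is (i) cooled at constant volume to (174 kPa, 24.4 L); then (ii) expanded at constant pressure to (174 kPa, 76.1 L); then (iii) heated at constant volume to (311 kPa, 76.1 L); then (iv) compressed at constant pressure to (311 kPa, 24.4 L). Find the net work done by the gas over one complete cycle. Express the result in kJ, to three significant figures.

Constant-volume legs do no work.
W(ii) = (174)(76.1 − 24.4) = 8996 J; W(iv) = (311)(24.4 − 76.1) = -16079 J.
W_net = 8996 − 16079 = -7083 J (the counter-clockwise enclosed area).

W_net ≈ -7.08 kJ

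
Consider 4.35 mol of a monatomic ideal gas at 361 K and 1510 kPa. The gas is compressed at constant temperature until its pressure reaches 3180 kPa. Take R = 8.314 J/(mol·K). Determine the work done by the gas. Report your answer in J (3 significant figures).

W ≈ -9720 J

Isothermal process: W = nRT ln(V₂/V₁) = nRT ln(P₁/P₂).
W = (4.35)(8.314)(361) × ln(1510/3180)
  = 13056 × ln(0.4748) = 13056 × -0.7448
W_by_gas = -9724 J.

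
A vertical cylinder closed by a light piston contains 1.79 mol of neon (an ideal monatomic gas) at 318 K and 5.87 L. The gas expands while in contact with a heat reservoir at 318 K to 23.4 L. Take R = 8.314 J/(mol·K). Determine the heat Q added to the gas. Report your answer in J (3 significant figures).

Q ≈ 6540 J

Isothermal ⇒ ΔU = 0, so Q = W = nRT ln(V₂/V₁).
Q = (1.79)(8.314)(318) ln(23.4/5.87) = 4732 × 1.383 = 6544 J.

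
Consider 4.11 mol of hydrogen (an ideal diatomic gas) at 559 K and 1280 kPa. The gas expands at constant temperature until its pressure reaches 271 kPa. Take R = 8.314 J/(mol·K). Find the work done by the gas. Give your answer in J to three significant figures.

Isothermal process: W = nRT ln(V₂/V₁) = nRT ln(P₁/P₂).
W = (4.11)(8.314)(559) × ln(1280/271)
  = 19101 × ln(4.723) = 19101 × 1.552
W_by_gas = 29655 J.

W ≈ 29700 J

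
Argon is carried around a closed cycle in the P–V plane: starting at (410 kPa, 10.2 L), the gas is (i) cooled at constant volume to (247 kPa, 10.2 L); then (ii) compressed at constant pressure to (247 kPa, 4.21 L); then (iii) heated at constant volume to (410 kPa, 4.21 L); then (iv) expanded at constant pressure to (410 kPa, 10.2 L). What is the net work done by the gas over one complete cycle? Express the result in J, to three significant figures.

W_net ≈ 976 J

Constant-volume legs do no work.
W(ii) = (247)(4.21 − 10.2) = -1480 J; W(iv) = (410)(10.2 − 4.21) = 2456 J.
W_net = -1480 + 2456 = 976.4 J (the clockwise enclosed area).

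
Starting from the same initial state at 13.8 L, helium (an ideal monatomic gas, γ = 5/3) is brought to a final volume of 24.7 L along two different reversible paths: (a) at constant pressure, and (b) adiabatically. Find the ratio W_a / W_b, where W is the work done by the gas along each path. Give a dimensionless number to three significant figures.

W_a / W_b ≈ 1.64

Path (a) isobaric: W = P₁(V₂ − V₁) → W_a/(P₁V₁) = 0.7899.
Path (b) adiabatic: W = P₁V₁(1 − (V₁/V₂)^(γ−1))/(γ−1) → W_b/(P₁V₁) = 0.4825.
W_a / W_b = 0.7899 / 0.4825 = 1.637.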